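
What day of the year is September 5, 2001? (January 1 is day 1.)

Days in months before September: 31 + 28 + 31 + 30 + 31 + 30 + 31 + 31 = 243.
Plus 5 days into September → day 248.

248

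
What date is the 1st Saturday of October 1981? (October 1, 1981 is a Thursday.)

October 1981 begins on a Thursday, so the first Saturday is October 3 (2 days later).

3 October 1981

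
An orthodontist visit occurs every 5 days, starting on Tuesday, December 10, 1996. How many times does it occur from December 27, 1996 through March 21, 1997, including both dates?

17

Occurrences land 5·i days after December 10, 1996 for i = 0, 1, 2, …
December 27, 1996 is 17 days after the start; 17 ÷ 5 = 3 remainder 2; since the remainder is 2, round up to i = 4. First occurrence in the window: #5 on December 30, 1996 (4×5 = 20 days in).
March 21, 1997 is 101 days after the start; 101 ÷ 5 = 20 remainder 1. Last occurrence in the window: #21 on March 20, 1997.
Occurrences #5 through #21: 17 in total.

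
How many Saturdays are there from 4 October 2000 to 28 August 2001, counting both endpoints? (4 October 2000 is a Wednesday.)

47

4 October 2000 is a Wednesday; the first Saturday on or after it is 7 October 2000 (3 days later).
From 7 October 2000 to 28 August 2001: 24 + 30 + 31 + 31 + 28 + 31 + 30 + 31 + 30 + 31 + 28 = 325 days (rest of October, November, December, January, February, March, April, May, June, July, August).
325 ÷ 7 = 46 full weeks with remainder 3, so 46 more Saturdays after the first → 47.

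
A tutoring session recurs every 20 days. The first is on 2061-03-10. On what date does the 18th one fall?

The 18th occurrence is 17 intervals after the first: 17 × 20 = 340 days after 2061-03-10.
March has 31 days — 21 days to the end of March leaves 319.
April has 30 days (289 left).
May has 31 days (258 left).
June has 30 days (228 left).
July has 31 days (197 left).
August has 31 days (166 left).
September has 30 days (136 left).
October has 31 days (105 left).
November has 30 days (75 left).
December has 31 days (44 left).
January has 31 days (13 left).
13 days into February → 2062-02-13.

2062-02-13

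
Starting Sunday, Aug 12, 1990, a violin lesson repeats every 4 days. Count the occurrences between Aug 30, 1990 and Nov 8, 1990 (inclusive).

18

Occurrences land 4·i days after Aug 12, 1990 for i = 0, 1, 2, …
Aug 30, 1990 is 18 days after the start; 18 ÷ 4 = 4 remainder 2; since the remainder is 2, round up to i = 5. First occurrence in the window: #6 on Sep 1, 1990 (5×4 = 20 days in).
Nov 8, 1990 is 88 days after the start; 88 ÷ 4 = 22 remainder 0. Last occurrence in the window: #23 on Nov 8, 1990.
Occurrences #6 through #23: 18 in total.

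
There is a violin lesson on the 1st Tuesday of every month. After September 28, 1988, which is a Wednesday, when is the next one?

October 4, 1988

September 1988 starts on a Thursday, so its 1st Tuesday is September 6, 1988 (5 days in).
That is not after September 28, 1988, so look at October 1988.
October 1988 starts on a Saturday, so its 1st Tuesday is October 4, 1988 (3 days in).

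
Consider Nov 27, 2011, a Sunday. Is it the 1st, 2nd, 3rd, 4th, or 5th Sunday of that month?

Day 27 falls in week ⌈27/7⌉ of the month.
Days 1–7 hold the 1st Sunday, 8–14 the 2nd, 15–21 the 3rd, 22–28 the 4th, 29–31 the 5th.
27 is in the range for the 4th.

4th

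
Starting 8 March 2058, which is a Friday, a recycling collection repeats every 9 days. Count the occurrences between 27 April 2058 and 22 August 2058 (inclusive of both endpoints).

Occurrences land 9·i days after 8 March 2058 for i = 0, 1, 2, …
27 April 2058 is 50 days after the start; 50 ÷ 9 = 5 remainder 5; since the remainder is 5, round up to i = 6. First occurrence in the window: #7 on 1 May 2058 (6×9 = 54 days in).
22 August 2058 is 167 days after the start; 167 ÷ 9 = 18 remainder 5. Last occurrence in the window: #19 on 17 August 2058.
Occurrences #7 through #19: 13 in total.

13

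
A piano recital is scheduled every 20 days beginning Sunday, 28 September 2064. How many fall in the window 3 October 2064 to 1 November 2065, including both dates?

Occurrences land 20·i days after 28 September 2064 for i = 0, 1, 2, …
3 October 2064 is 5 days after the start; 5 ÷ 20 = 0 remainder 5; since the remainder is 5, round up to i = 1. First occurrence in the window: #2 on 18 October 2064 (1×20 = 20 days in).
1 November 2065 is 399 days after the start; 399 ÷ 20 = 19 remainder 19. Last occurrence in the window: #20 on 13 October 2065.
Occurrences #2 through #20: 19 in total.

19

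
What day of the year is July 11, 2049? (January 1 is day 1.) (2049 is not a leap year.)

Days in months before July: 31 + 28 + 31 + 30 + 31 + 30 = 181.
Plus 11 days into July → day 192.

192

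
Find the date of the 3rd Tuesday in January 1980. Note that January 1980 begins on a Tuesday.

January 1980 begins on a Tuesday, so the first Tuesday is January 1.
The 3rd Tuesday is 2 weeks later: 1 + 14 = 15.

1980-01-15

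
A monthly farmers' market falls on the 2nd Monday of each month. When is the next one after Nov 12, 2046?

Dec 10, 2046

Nov 2046 starts on a Thursday; its first Monday is the 5th, so the 2nd Monday is the 12th — Nov 12, 2046.
That is not after Nov 12, 2046, so look at Dec 2046.
Dec 2046 starts on a Saturday; its first Monday is the 3rd, so the 2nd Monday is the 10th — Dec 10, 2046.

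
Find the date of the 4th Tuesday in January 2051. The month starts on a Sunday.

January 2051 begins on a Sunday, so the first Tuesday is January 3 (2 days later).
The 4th Tuesday is 3 weeks later: 3 + 21 = 24.

January 24, 2051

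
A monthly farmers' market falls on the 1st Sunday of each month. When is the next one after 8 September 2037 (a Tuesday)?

September 2037 starts on a Tuesday, so its 1st Sunday is 6 September 2037 (5 days in).
That is not after 8 September 2037, so look at October 2037.
October 2037 starts on a Thursday, so its 1st Sunday is 4 October 2037 (3 days in).

4 October 2037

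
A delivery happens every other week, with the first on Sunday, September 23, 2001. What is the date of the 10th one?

January 27, 2002

The 10th occurrence is 9 intervals after the first: 9 × 14 = 126 days after September 23, 2001.
September has 30 days — 7 days to the end of September leaves 119.
October has 31 days (88 left).
November has 30 days (58 left).
December has 31 days (27 left).
27 days into January → January 27, 2002.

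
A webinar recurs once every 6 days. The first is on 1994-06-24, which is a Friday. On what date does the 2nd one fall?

The 2nd occurrence is 1 interval after the first: 1 × 6 = 6 days after 1994-06-24.
6 days later is 1994-06-30.

1994-06-30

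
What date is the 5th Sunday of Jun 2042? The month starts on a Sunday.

Jun 2042 begins on a Sunday, so the first Sunday is Jun 1.
The 5th Sunday is 4 weeks later: 1 + 28 = 29.

Jun 29, 2042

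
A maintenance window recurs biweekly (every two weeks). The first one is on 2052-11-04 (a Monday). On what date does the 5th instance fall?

The 5th occurrence is 4 intervals after the first: 4 × 14 = 56 days after 2052-11-04.
November has 30 days — 26 days to the end of November leaves 30.
30 days into December → 2052-12-30.

2052-12-30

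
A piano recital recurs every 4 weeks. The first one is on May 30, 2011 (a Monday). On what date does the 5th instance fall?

Sep 19, 2011

The 5th occurrence is 4 intervals after the first: 4 × 28 = 112 days after May 30, 2011.
May has 31 days — 1 day to the end of May leaves 111.
Jun has 30 days (81 left).
Jul has 31 days (50 left).
Aug has 31 days (19 left).
19 days into Sep → Sep 19, 2011.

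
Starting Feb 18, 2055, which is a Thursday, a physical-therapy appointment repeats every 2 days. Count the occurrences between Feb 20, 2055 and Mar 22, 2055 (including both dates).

Occurrences land 2·i days after Feb 18, 2055 for i = 0, 1, 2, …
Feb 20, 2055 is 2 days after the start; 2 ÷ 2 = 1 remainder 0. First occurrence in the window: #2 on Feb 20, 2055 (1×2 = 2 days in).
Mar 22, 2055 is 32 days after the start; 32 ÷ 2 = 16 remainder 0. Last occurrence in the window: #17 on Mar 22, 2055.
Occurrences #2 through #17: 16 in total.

16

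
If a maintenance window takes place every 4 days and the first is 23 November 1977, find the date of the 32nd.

The 32nd occurrence is 31 intervals after the first: 31 × 4 = 124 days after 23 November 1977.
November has 30 days — 7 days to the end of November leaves 117.
December has 31 days (86 left).
January has 31 days (55 left).
February has 28 days (27 left).
27 days into March → 27 March 1978.

27 March 1978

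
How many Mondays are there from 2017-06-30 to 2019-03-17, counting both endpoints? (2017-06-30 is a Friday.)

2017-06-30 is a Friday; the first Monday on or after it is 2017-07-03 (3 days later).
From 2017-07-03 to 2019-03-17: 181 + 365 + 76 = 622 days (rest of 2017, 2018, to 2019-03-17 in 2019).
622 ÷ 7 = 88 full weeks with remainder 6, so 88 more Mondays after the first → 89.

89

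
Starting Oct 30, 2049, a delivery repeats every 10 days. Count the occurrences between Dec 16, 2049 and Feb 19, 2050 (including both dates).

7

Occurrences land 10·i days after Oct 30, 2049 for i = 0, 1, 2, …
Dec 16, 2049 is 47 days after the start; 47 ÷ 10 = 4 remainder 7; since the remainder is 7, round up to i = 5. First occurrence in the window: #6 on Dec 19, 2049 (5×10 = 50 days in).
Feb 19, 2050 is 112 days after the start; 112 ÷ 10 = 11 remainder 2. Last occurrence in the window: #12 on Feb 17, 2050.
Occurrences #6 through #12: 7 in total.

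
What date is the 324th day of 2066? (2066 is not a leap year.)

January has 31 days (324 − 31 = 293 remain).
February has 28 days (293 − 28 = 265 remain).
March has 31 days (265 − 31 = 234 remain).
April has 30 days (234 − 30 = 204 remain).
May has 31 days (204 − 31 = 173 remain).
June has 30 days (173 − 30 = 143 remain).
July has 31 days (143 − 31 = 112 remain).
August has 31 days (112 − 31 = 81 remain).
September has 30 days (81 − 30 = 51 remain).
October has 31 days (51 − 31 = 20 remain).
20 into November → November 20.

20 November 2066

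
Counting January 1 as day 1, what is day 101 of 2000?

January has 31 days (101 − 31 = 70 remain).
February has 29 days (70 − 29 = 41 remain).
March has 31 days (41 − 31 = 10 remain).
10 into April → April 10.

April 10, 2000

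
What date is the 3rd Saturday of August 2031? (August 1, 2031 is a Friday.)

August 2031 begins on a Friday, so the first Saturday is August 2 (1 day later).
The 3rd Saturday is 2 weeks later: 2 + 14 = 16.

August 16, 2031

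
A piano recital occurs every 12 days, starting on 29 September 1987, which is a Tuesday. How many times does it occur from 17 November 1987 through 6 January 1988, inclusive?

4

Occurrences land 12·i days after 29 September 1987 for i = 0, 1, 2, …
17 November 1987 is 49 days after the start; 49 ÷ 12 = 4 remainder 1; since the remainder is 1, round up to i = 5. First occurrence in the window: #6 on 28 November 1987 (5×12 = 60 days in).
6 January 1988 is 99 days after the start; 99 ÷ 12 = 8 remainder 3. Last occurrence in the window: #9 on 3 January 1988.
Occurrences #6 through #9: 4 in total.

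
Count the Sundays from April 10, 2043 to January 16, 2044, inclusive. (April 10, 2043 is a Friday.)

April 10, 2043 is a Friday; the first Sunday on or after it is April 12, 2043 (2 days later).
From April 12, 2043 to January 16, 2044: 18 + 31 + 30 + 31 + 31 + 30 + 31 + 30 + 31 + 16 = 279 days (rest of April, May, June, July, August, September, October, November, December, January).
279 ÷ 7 = 39 full weeks with remainder 6, so 39 more Sundays after the first → 40.

40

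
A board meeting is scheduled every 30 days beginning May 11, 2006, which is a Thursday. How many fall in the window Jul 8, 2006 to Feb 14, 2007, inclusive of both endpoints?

Occurrences land 30·i days after May 11, 2006 for i = 0, 1, 2, …
Jul 8, 2006 is 58 days after the start; 58 ÷ 30 = 1 remainder 28; since the remainder is 28, round up to i = 2. First occurrence in the window: #3 on Jul 10, 2006 (2×30 = 60 days in).
Feb 14, 2007 is 279 days after the start; 279 ÷ 30 = 9 remainder 9. Last occurrence in the window: #10 on Feb 5, 2007.
Occurrences #3 through #10: 8 in total.

8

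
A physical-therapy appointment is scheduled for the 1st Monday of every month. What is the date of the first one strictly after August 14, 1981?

August 1981 starts on a Saturday, so its 1st Monday is August 3, 1981 (2 days in).
That is not after August 14, 1981, so look at September 1981.
September 1981 starts on a Tuesday, so its 1st Monday is September 7, 1981 (6 days in).

September 7, 1981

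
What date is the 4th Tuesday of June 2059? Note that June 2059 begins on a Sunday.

June 2059 begins on a Sunday, so the first Tuesday is June 3 (2 days later).
The 4th Tuesday is 3 weeks later: 3 + 21 = 24.

2059-06-24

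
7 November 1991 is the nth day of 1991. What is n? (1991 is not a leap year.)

311

Days in months before November: 31 + 28 + 31 + 30 + 31 + 30 + 31 + 31 + 30 + 31 = 304.
Plus 7 days into November → day 311.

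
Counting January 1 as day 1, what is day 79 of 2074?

January has 31 days (79 − 31 = 48 remain).
February has 28 days (48 − 28 = 20 remain).
20 into March → March 20.

March 20, 2074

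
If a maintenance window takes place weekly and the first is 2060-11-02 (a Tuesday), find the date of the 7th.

2060-12-14

The 7th occurrence is 6 intervals after the first: 6 × 7 = 42 days after 2060-11-02.
November has 30 days — 28 days to the end of November leaves 14.
14 days into December → 2060-12-14.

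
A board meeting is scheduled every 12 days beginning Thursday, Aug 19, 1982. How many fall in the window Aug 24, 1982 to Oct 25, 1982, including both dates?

Occurrences land 12·i days after Aug 19, 1982 for i = 0, 1, 2, …
Aug 24, 1982 is 5 days after the start; 5 ÷ 12 = 0 remainder 5; since the remainder is 5, round up to i = 1. First occurrence in the window: #2 on Aug 31, 1982 (1×12 = 12 days in).
Oct 25, 1982 is 67 days after the start; 67 ÷ 12 = 5 remainder 7. Last occurrence in the window: #6 on Oct 18, 1982.
Occurrences #2 through #6: 5 in total.

5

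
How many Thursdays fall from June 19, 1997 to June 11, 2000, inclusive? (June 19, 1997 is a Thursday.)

156

June 19, 1997 is a Thursday; the first Thursday on or after it is June 19, 1997.
From June 19, 1997 to June 11, 2000: 195 + 365 + 365 + 163 = 1088 days (rest of 1997, 1998, 1999, to June 11, 2000 in 2000).
1088 ÷ 7 = 155 full weeks with remainder 3, so 155 more Thursdays after the first → 156.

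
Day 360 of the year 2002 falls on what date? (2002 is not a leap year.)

January has 31 days (360 − 31 = 329 remain).
February has 28 days (329 − 28 = 301 remain).
March has 31 days (301 − 31 = 270 remain).
April has 30 days (270 − 30 = 240 remain).
May has 31 days (240 − 31 = 209 remain).
June has 30 days (209 − 30 = 179 remain).
July has 31 days (179 − 31 = 148 remain).
August has 31 days (148 − 31 = 117 remain).
September has 30 days (117 − 30 = 87 remain).
October has 31 days (87 − 31 = 56 remain).
November has 30 days (56 − 30 = 26 remain).
26 into December → December 26.

2002-12-26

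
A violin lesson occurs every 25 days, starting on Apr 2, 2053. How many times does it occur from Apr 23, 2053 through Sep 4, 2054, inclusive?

Occurrences land 25·i days after Apr 2, 2053 for i = 0, 1, 2, …
Apr 23, 2053 is 21 days after the start; 21 ÷ 25 = 0 remainder 21; since the remainder is 21, round up to i = 1. First occurrence in the window: #2 on Apr 27, 2053 (1×25 = 25 days in).
Sep 4, 2054 is 520 days after the start; 520 ÷ 25 = 20 remainder 20. Last occurrence in the window: #21 on Aug 15, 2054.
Occurrences #2 through #21: 20 in total.

20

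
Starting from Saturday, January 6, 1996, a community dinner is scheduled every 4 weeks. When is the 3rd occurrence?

The 3rd occurrence is 2 intervals after the first: 2 × 28 = 56 days after January 6, 1996.
January has 31 days — 25 days to the end of January leaves 31.
February has 29 days (2 left).
2 days into March → March 2, 1996.

March 2, 1996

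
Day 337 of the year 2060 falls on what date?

2 December 2060

January has 31 days (337 − 31 = 306 remain).
February has 29 days (306 − 29 = 277 remain).
March has 31 days (277 − 31 = 246 remain).
April has 30 days (246 − 30 = 216 remain).
May has 31 days (216 − 31 = 185 remain).
June has 30 days (185 − 30 = 155 remain).
July has 31 days (155 − 31 = 124 remain).
August has 31 days (124 − 31 = 93 remain).
September has 30 days (93 − 30 = 63 remain).
October has 31 days (63 − 31 = 32 remain).
November has 30 days (32 − 30 = 2 remain).
2 into December → December 2.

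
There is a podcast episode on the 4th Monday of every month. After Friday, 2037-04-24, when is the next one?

April 2037 starts on a Wednesday; its first Monday is the 6th, so the 4th Monday is the 27th — 2037-04-27.
2037-04-27 is after 2037-04-24, so that is the next one.

2037-04-27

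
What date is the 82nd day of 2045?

January has 31 days (82 − 31 = 51 remain).
February has 28 days (51 − 28 = 23 remain).
23 into March → March 23.

23 March 2045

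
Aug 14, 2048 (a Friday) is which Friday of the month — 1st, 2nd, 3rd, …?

2nd

Day 14 falls in week ⌈14/7⌉ of the month.
Days 1–7 hold the 1st Friday, 8–14 the 2nd, 15–21 the 3rd, 22–28 the 4th, 29–31 the 5th.
14 is in the range for the 2nd.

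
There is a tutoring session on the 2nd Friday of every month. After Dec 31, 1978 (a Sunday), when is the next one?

Dec 1978 starts on a Friday; its first Friday is the 1st, so the 2nd Friday is the 8th — Dec 8, 1978.
That is not after Dec 31, 1978, so look at Jan 1979.
Jan 1979 starts on a Monday; its first Friday is the 5th, so the 2nd Friday is the 12th — Jan 12, 1979.

Jan 12, 1979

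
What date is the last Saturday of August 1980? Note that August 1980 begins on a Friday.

August 30, 1980

August 1980 begins on a Friday, so the first Saturday is August 2 (1 day later).
August 1980 has 31 days. Adding weeks: 2, 9, 16, 23, 30 — the last one ≤ 31 is the 30th.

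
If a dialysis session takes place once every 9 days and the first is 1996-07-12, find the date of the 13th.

The 13th occurrence is 12 intervals after the first: 12 × 9 = 108 days after 1996-07-12.
July has 31 days — 19 days to the end of July leaves 89.
August has 31 days (58 left).
September has 30 days (28 left).
28 days into October → 1996-10-28.

1996-10-28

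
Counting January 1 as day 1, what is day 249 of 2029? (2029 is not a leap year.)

2029-09-06

January has 31 days (249 − 31 = 218 remain).
February has 28 days (218 − 28 = 190 remain).
March has 31 days (190 − 31 = 159 remain).
April has 30 days (159 − 30 = 129 remain).
May has 31 days (129 − 31 = 98 remain).
June has 30 days (98 − 30 = 68 remain).
July has 31 days (68 − 31 = 37 remain).
August has 31 days (37 − 31 = 6 remain).
6 into September → September 6.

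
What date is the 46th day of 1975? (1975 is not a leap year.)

February 15, 1975

January has 31 days (46 − 31 = 15 remain).
15 into February → February 15.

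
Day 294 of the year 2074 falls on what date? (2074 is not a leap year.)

January has 31 days (294 − 31 = 263 remain).
February has 28 days (263 − 28 = 235 remain).
March has 31 days (235 − 31 = 204 remain).
April has 30 days (204 − 30 = 174 remain).
May has 31 days (174 − 31 = 143 remain).
June has 30 days (143 − 30 = 113 remain).
July has 31 days (113 − 31 = 82 remain).
August has 31 days (82 − 31 = 51 remain).
September has 30 days (51 − 30 = 21 remain).
21 into October → October 21.

2074-10-21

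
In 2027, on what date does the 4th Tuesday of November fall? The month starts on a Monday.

November 2027 begins on a Monday, so the first Tuesday is November 2 (1 day later).
The 4th Tuesday is 3 weeks later: 2 + 21 = 23.

23 November 2027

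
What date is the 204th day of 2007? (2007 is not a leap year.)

January has 31 days (204 − 31 = 173 remain).
February has 28 days (173 − 28 = 145 remain).
March has 31 days (145 − 31 = 114 remain).
April has 30 days (114 − 30 = 84 remain).
May has 31 days (84 − 31 = 53 remain).
June has 30 days (53 − 30 = 23 remain).
23 into July → July 23.

July 23, 2007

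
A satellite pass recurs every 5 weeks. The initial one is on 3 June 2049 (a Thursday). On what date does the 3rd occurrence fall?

The 3rd occurrence is 2 intervals after the first: 2 × 35 = 70 days after 3 June 2049.
June has 30 days — 27 days to the end of June leaves 43.
July has 31 days (12 left).
12 days into August → 12 August 2049.

12 August 2049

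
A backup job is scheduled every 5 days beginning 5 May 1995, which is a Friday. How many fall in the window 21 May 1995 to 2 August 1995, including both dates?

Occurrences land 5·i days after 5 May 1995 for i = 0, 1, 2, …
21 May 1995 is 16 days after the start; 16 ÷ 5 = 3 remainder 1; since the remainder is 1, round up to i = 4. First occurrence in the window: #5 on 25 May 1995 (4×5 = 20 days in).
2 August 1995 is 89 days after the start; 89 ÷ 5 = 17 remainder 4. Last occurrence in the window: #18 on 29 July 1995.
Occurrences #5 through #18: 14 in total.

14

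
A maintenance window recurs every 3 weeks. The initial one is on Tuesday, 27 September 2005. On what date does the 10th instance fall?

4 April 2006

The 10th occurrence is 9 intervals after the first: 9 × 21 = 189 days after 27 September 2005.
September has 30 days — 3 days to the end of September leaves 186.
October has 31 days (155 left).
November has 30 days (125 left).
December has 31 days (94 left).
January has 31 days (63 left).
February has 28 days (35 left).
March has 31 days (4 left).
4 days into April → 4 April 2006.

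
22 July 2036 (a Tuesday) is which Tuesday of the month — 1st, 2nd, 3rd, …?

Day 22 falls in week ⌈22/7⌉ of the month.
Days 1–7 hold the 1st Tuesday, 8–14 the 2nd, 15–21 the 3rd, 22–28 the 4th, 29–31 the 5th.
22 is in the range for the 4th.

4th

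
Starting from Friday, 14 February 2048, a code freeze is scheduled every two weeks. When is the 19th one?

23 October 2048

The 19th occurrence is 18 intervals after the first: 18 × 14 = 252 days after 14 February 2048.
February has 29 days — 15 days to the end of February leaves 237.
March has 31 days (206 left).
April has 30 days (176 left).
May has 31 days (145 left).
June has 30 days (115 left).
July has 31 days (84 left).
August has 31 days (53 left).
September has 30 days (23 left).
23 days into October → 23 October 2048.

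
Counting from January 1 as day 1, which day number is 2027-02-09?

Days in months before February: 31 = 31.
Plus 9 days into February → day 40.

40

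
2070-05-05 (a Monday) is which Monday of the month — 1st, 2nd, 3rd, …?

Day 5 falls in week ⌈5/7⌉ of the month.
Days 1–7 hold the 1st Monday, 8–14 the 2nd, 15–21 the 3rd, 22–28 the 4th, 29–31 the 5th.
5 is in the range for the 1st.

1st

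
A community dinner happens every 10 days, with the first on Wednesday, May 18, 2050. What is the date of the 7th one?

The 7th occurrence is 6 intervals after the first: 6 × 10 = 60 days after May 18, 2050.
May has 31 days — 13 days to the end of May leaves 47.
Jun has 30 days (17 left).
17 days into Jul → Jul 17, 2050.

Jul 17, 2050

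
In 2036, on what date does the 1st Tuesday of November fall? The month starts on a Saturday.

2036-11-04

November 2036 begins on a Saturday, so the first Tuesday is November 4 (3 days later).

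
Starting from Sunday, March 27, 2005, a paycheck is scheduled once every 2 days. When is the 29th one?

The 29th occurrence is 28 intervals after the first: 28 × 2 = 56 days after March 27, 2005.
March has 31 days — 4 days to the end of March leaves 52.
April has 30 days (22 left).
22 days into May → May 22, 2005.

May 22, 2005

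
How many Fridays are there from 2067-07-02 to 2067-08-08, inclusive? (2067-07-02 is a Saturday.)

2067-07-02 is a Saturday; the first Friday on or after it is 2067-07-08 (6 days later).
From 2067-07-08 to 2067-08-08: 23 + 8 = 31 days (rest of July, August).
31 ÷ 7 = 4 full weeks with remainder 3, so 4 more Fridays after the first → 5.

5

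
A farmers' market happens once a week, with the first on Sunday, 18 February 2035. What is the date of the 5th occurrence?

The 5th occurrence is 4 intervals after the first: 4 × 7 = 28 days after 18 February 2035.
February has 28 days — 10 days to the end of February leaves 18.
18 days into March → 18 March 2035.

18 March 2035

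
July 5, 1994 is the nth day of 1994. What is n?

186

Days in months before July: 31 + 28 + 31 + 30 + 31 + 30 = 181.
Plus 5 days into July → day 186.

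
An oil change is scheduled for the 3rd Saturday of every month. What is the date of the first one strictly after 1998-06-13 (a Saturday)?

1998-06-20

June 1998 starts on a Monday; its first Saturday is the 6th, so the 3rd Saturday is the 20th — 1998-06-20.
1998-06-20 is after 1998-06-13, so that is the next one.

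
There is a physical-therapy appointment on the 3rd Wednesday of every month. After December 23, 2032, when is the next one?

January 19, 2033

December 2032 starts on a Wednesday; its first Wednesday is the 1st, so the 3rd Wednesday is the 15th — December 15, 2032.
That is not after December 23, 2032, so look at January 2033.
January 2033 starts on a Saturday; its first Wednesday is the 5th, so the 3rd Wednesday is the 19th — January 19, 2033.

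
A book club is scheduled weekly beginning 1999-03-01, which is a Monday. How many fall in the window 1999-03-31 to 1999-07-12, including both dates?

15

Occurrences land 7·i days after 1999-03-01 for i = 0, 1, 2, …
1999-03-31 is 30 days after the start; 30 ÷ 7 = 4 remainder 2; since the remainder is 2, round up to i = 5. First occurrence in the window: #6 on 1999-04-05 (5×7 = 35 days in).
1999-07-12 is 133 days after the start; 133 ÷ 7 = 19 remainder 0. Last occurrence in the window: #20 on 1999-07-12.
Occurrences #6 through #20: 15 in total.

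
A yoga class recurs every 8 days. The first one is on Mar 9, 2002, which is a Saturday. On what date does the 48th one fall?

Mar 20, 2003

The 48th occurrence is 47 intervals after the first: 47 × 8 = 376 days after Mar 9, 2002.
Mar has 31 days — 22 days to the end of Mar leaves 354.
Apr has 30 days (324 left).
May has 31 days (293 left).
Jun has 30 days (263 left).
Jul has 31 days (232 left).
Aug has 31 days (201 left).
Sep has 30 days (171 left).
Oct has 31 days (140 left).
Nov has 30 days (110 left).
Dec has 31 days (79 left).
Jan has 31 days (48 left).
Feb has 28 days (20 left).
20 days into Mar → Mar 20, 2003.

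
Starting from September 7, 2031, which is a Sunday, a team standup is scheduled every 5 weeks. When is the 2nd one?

October 12, 2031

The 2nd occurrence is 1 interval after the first: 1 × 35 = 35 days after September 7, 2031.
September has 30 days — 23 days to the end of September leaves 12.
12 days into October → October 12, 2031.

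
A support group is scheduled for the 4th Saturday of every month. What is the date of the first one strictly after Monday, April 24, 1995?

May 27, 1995

April 1995 starts on a Saturday; its first Saturday is the 1st, so the 4th Saturday is the 22nd — April 22, 1995.
That is not after April 24, 1995, so look at May 1995.
May 1995 starts on a Monday; its first Saturday is the 6th, so the 4th Saturday is the 27th — May 27, 1995.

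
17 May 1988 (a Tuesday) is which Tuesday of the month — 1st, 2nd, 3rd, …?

Day 17 falls in week ⌈17/7⌉ of the month.
Days 1–7 hold the 1st Tuesday, 8–14 the 2nd, 15–21 the 3rd, 22–28 the 4th, 29–31 the 5th.
17 is in the range for the 3rd.

3rd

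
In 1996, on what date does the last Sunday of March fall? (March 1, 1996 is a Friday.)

1996-03-31

March 1996 begins on a Friday, so the first Sunday is March 3 (2 days later).
March 1996 has 31 days. Adding weeks: 3, 10, 17, 24, 31 — the last one ≤ 31 is the 31st.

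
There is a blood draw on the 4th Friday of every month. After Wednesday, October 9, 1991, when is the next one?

October 1991 starts on a Tuesday; its first Friday is the 4th, so the 4th Friday is the 25th — October 25, 1991.
October 25, 1991 is after October 9, 1991, so that is the next one.

October 25, 1991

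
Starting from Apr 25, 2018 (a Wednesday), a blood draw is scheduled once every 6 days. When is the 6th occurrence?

May 25, 2018

The 6th occurrence is 5 intervals after the first: 5 × 6 = 30 days after Apr 25, 2018.
Apr has 30 days — 5 days to the end of Apr leaves 25.
25 days into May → May 25, 2018.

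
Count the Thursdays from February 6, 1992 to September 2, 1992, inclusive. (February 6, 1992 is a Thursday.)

30

February 6, 1992 is a Thursday; the first Thursday on or after it is February 6, 1992.
From February 6, 1992 to September 2, 1992: 23 + 31 + 30 + 31 + 30 + 31 + 31 + 2 = 209 days (rest of February, March, April, May, June, July, August, September).
209 ÷ 7 = 29 full weeks with remainder 6, so 29 more Thursdays after the first → 30.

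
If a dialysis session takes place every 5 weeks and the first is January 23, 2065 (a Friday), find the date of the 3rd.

April 3, 2065

The 3rd occurrence is 2 intervals after the first: 2 × 35 = 70 days after January 23, 2065.
January has 31 days — 8 days to the end of January leaves 62.
February has 28 days (34 left).
March has 31 days (3 left).
3 days into April → April 3, 2065.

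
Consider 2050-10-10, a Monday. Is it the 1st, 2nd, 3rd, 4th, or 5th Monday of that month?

Day 10 falls in week ⌈10/7⌉ of the month.
Days 1–7 hold the 1st Monday, 8–14 the 2nd, 15–21 the 3rd, 22–28 the 4th, 29–31 the 5th.
10 is in the range for the 2nd.

2nd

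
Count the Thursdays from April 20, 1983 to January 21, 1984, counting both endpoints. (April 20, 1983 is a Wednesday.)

40

April 20, 1983 is a Wednesday; the first Thursday on or after it is April 21, 1983 (1 day later).
From April 21, 1983 to January 21, 1984: 9 + 31 + 30 + 31 + 31 + 30 + 31 + 30 + 31 + 21 = 275 days (rest of April, May, June, July, August, September, October, November, December, January).
275 ÷ 7 = 39 full weeks with remainder 2, so 39 more Thursdays after the first → 40.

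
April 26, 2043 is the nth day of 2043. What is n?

116

Days in months before April: 31 + 28 + 31 = 90.
Plus 26 days into April → day 116.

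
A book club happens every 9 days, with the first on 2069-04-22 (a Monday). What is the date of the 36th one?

The 36th occurrence is 35 intervals after the first: 35 × 9 = 315 days after 2069-04-22.
April has 30 days — 8 days to the end of April leaves 307.
May has 31 days (276 left).
June has 30 days (246 left).
July has 31 days (215 left).
August has 31 days (184 left).
September has 30 days (154 left).
October has 31 days (123 left).
November has 30 days (93 left).
December has 31 days (62 left).
January has 31 days (31 left).
February has 28 days (3 left).
3 days into March → 2070-03-03.

2070-03-03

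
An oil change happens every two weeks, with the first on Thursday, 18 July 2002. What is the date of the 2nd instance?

The 2nd occurrence is 1 interval after the first: 1 × 14 = 14 days after 18 July 2002.
July has 31 days — 13 days to the end of July leaves 1.
1 day into August → 1 August 2002.

1 August 2002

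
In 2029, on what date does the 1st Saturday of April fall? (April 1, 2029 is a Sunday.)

April 7, 2029

April 2029 begins on a Sunday, so the first Saturday is April 7 (6 days later).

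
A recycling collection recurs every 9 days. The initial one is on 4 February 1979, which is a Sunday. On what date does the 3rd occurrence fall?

The 3rd occurrence is 2 intervals after the first: 2 × 9 = 18 days after 4 February 1979.
18 days later is 22 February 1979.

22 February 1979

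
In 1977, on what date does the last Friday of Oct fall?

The first Friday of Oct 1977 is Oct 7.
Oct 1977 has 31 days. Adding weeks: 7, 14, 21, 28 — the last one ≤ 31 is the 28th.

Oct 28, 1977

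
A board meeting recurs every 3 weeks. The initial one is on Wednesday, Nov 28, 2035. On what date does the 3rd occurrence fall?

The 3rd occurrence is 2 intervals after the first: 2 × 21 = 42 days after Nov 28, 2035.
Nov has 30 days — 2 days to the end of Nov leaves 40.
Dec has 31 days (9 left).
9 days into Jan → Jan 9, 2036.

Jan 9, 2036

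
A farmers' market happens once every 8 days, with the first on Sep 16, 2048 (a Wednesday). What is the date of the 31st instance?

May 14, 2049

The 31st occurrence is 30 intervals after the first: 30 × 8 = 240 days after Sep 16, 2048.
Sep has 30 days — 14 days to the end of Sep leaves 226.
Oct has 31 days (195 left).
Nov has 30 days (165 left).
Dec has 31 days (134 left).
Jan has 31 days (103 left).
Feb has 28 days (75 left).
Mar has 31 days (44 left).
Apr has 30 days (14 left).
14 days into May → May 14, 2049.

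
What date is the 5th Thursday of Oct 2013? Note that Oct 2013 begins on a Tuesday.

Oct 31, 2013

Oct 2013 begins on a Tuesday, so the first Thursday is Oct 3 (2 days later).
The 5th Thursday is 4 weeks later: 3 + 28 = 31.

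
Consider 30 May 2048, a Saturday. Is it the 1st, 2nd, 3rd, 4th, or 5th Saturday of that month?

5th

Day 30 falls in week ⌈30/7⌉ of the month.
Days 1–7 hold the 1st Saturday, 8–14 the 2nd, 15–21 the 3rd, 22–28 the 4th, 29–31 the 5th.
30 is in the range for the 5th.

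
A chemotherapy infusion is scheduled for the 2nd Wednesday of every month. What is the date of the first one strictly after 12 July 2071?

12 August 2071

July 2071 starts on a Wednesday; its first Wednesday is the 1st, so the 2nd Wednesday is the 8th — 8 July 2071.
That is not after 12 July 2071, so look at August 2071.
August 2071 starts on a Saturday; its first Wednesday is the 5th, so the 2nd Wednesday is the 12th — 12 August 2071.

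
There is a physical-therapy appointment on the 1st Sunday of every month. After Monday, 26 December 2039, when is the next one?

December 2039 starts on a Thursday, so its 1st Sunday is 4 December 2039 (3 days in).
That is not after 26 December 2039, so look at January 2040.
January 2040 starts on a Sunday, so its 1st Sunday is 1 January 2040.

1 January 2040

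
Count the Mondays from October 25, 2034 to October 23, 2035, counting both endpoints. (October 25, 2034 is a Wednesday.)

52

October 25, 2034 is a Wednesday; the first Monday on or after it is October 30, 2034 (5 days later).
From October 30, 2034 to October 23, 2035: 62 + 296 = 358 days (rest of 2034, to October 23, 2035 in 2035).
358 ÷ 7 = 51 full weeks with remainder 1, so 51 more Mondays after the first → 52.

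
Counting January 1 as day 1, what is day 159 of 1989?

Jan has 31 days (159 − 31 = 128 remain).
Feb has 28 days (128 − 28 = 100 remain).
Mar has 31 days (100 − 31 = 69 remain).
Apr has 30 days (69 − 30 = 39 remain).
May has 31 days (39 − 31 = 8 remain).
8 into Jun → Jun 8.

Jun 8, 1989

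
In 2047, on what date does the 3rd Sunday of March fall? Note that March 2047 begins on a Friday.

March 2047 begins on a Friday, so the first Sunday is March 3 (2 days later).
The 3rd Sunday is 2 weeks later: 3 + 14 = 17.

2047-03-17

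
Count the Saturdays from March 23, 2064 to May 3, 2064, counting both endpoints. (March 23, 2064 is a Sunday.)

March 23, 2064 is a Sunday; the first Saturday on or after it is March 29, 2064 (6 days later).
From March 29, 2064 to May 3, 2064: 2 + 30 + 3 = 35 days (rest of March, April, May).
35 ÷ 7 = 5 full weeks with remainder 0, so 5 more Saturdays after the first → 6.

6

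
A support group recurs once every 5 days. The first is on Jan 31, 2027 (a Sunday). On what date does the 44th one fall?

The 44th occurrence is 43 intervals after the first: 43 × 5 = 215 days after Jan 31, 2027.
Jan has 31 days — 0 days to the end of Jan leaves 215.
Feb has 28 days (187 left).
Mar has 31 days (156 left).
Apr has 30 days (126 left).
May has 31 days (95 left).
Jun has 30 days (65 left).
Jul has 31 days (34 left).
Aug has 31 days (3 left).
3 days into Sep → Sep 3, 2027.

Sep 3, 2027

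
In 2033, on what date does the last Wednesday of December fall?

December 2033 begins on a Thursday, so the first Wednesday is December 7 (6 days later).
December 2033 has 31 days. Adding weeks: 7, 14, 21, 28 — the last one ≤ 31 is the 28th.

December 28, 2033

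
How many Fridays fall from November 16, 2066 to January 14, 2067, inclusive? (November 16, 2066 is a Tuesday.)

9

November 16, 2066 is a Tuesday; the first Friday on or after it is November 19, 2066 (3 days later).
From November 19, 2066 to January 14, 2067: 11 + 31 + 14 = 56 days (rest of November, December, January).
56 ÷ 7 = 8 full weeks with remainder 0, so 8 more Fridays after the first → 9.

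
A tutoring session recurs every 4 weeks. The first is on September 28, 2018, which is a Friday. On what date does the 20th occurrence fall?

March 13, 2020

The 20th occurrence is 19 intervals after the first: 19 × 28 = 532 days after September 28, 2018.
September has 30 days — 2 days to the end of September leaves 530.
From end of September to end of 2018 is 92 days (438 left).
2019 has 365 days (73 left).
January has 31 days (42 left).
February has 29 days (13 left).
13 days into March → March 13, 2020.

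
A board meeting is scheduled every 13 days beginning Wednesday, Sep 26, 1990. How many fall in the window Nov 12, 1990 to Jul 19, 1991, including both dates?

19

Occurrences land 13·i days after Sep 26, 1990 for i = 0, 1, 2, …
Nov 12, 1990 is 47 days after the start; 47 ÷ 13 = 3 remainder 8; since the remainder is 8, round up to i = 4. First occurrence in the window: #5 on Nov 17, 1990 (4×13 = 52 days in).
Jul 19, 1991 is 296 days after the start; 296 ÷ 13 = 22 remainder 10. Last occurrence in the window: #23 on Jul 9, 1991.
Occurrences #5 through #23: 19 in total.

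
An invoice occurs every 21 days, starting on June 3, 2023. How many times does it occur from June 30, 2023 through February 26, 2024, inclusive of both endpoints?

11

Occurrences land 21·i days after June 3, 2023 for i = 0, 1, 2, …
June 30, 2023 is 27 days after the start; 27 ÷ 21 = 1 remainder 6; since the remainder is 6, round up to i = 2. First occurrence in the window: #3 on July 15, 2023 (2×21 = 42 days in).
February 26, 2024 is 268 days after the start; 268 ÷ 21 = 12 remainder 16. Last occurrence in the window: #13 on February 10, 2024.
Occurrences #3 through #13: 11 in total.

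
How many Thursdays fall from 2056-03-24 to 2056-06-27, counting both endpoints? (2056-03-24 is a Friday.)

13

2056-03-24 is a Friday; the first Thursday on or after it is 2056-03-30 (6 days later).
From 2056-03-30 to 2056-06-27: 1 + 30 + 31 + 27 = 89 days (rest of March, April, May, June).
89 ÷ 7 = 12 full weeks with remainder 5, so 12 more Thursdays after the first → 13.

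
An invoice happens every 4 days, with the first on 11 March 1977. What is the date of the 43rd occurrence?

26 August 1977

The 43rd occurrence is 42 intervals after the first: 42 × 4 = 168 days after 11 March 1977.
March has 31 days — 20 days to the end of March leaves 148.
April has 30 days (118 left).
May has 31 days (87 left).
June has 30 days (57 left).
July has 31 days (26 left).
26 days into August → 26 August 1977.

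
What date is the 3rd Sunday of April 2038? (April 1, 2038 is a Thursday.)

April 2038 begins on a Thursday, so the first Sunday is April 4 (3 days later).
The 3rd Sunday is 2 weeks later: 4 + 14 = 18.

2038-04-18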